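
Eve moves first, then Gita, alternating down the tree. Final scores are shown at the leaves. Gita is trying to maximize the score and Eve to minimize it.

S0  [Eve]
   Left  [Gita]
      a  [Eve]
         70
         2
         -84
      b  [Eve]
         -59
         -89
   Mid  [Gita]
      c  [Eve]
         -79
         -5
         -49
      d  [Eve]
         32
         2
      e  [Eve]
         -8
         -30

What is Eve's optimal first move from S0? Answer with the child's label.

Left

a (Eve): min(70, 2, -84) = -84
b (Eve): min(-59, -89) = -89
Left (Gita): max(-84, -89) = -84
c (Eve): min(-79, -5, -49) = -79
d (Eve): min(32, 2) = 2
e (Eve): min(-8, -30) = -30
Mid (Gita): max(-79, 2, -30) = 2
S0 (Eve): min(-84, 2) = -84
Eve at S0 wants the lowest of {Left=-84, Mid=2}, so chooses Left.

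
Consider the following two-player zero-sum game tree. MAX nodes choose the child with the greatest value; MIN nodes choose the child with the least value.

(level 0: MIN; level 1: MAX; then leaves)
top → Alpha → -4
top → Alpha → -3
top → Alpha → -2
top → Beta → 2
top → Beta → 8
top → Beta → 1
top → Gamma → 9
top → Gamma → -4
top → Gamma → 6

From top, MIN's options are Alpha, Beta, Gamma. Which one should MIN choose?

Alpha

Alpha (MAX): max(-4, -3, -2) = -2
Beta (MAX): max(2, 8, 1) = 8
Gamma (MAX): max(9, -4, 6) = 9
top (MIN): min(-2, 8, 9) = -2
MIN at top wants the lowest of {Alpha=-2, Beta=8, Gamma=9}, so chooses Alpha.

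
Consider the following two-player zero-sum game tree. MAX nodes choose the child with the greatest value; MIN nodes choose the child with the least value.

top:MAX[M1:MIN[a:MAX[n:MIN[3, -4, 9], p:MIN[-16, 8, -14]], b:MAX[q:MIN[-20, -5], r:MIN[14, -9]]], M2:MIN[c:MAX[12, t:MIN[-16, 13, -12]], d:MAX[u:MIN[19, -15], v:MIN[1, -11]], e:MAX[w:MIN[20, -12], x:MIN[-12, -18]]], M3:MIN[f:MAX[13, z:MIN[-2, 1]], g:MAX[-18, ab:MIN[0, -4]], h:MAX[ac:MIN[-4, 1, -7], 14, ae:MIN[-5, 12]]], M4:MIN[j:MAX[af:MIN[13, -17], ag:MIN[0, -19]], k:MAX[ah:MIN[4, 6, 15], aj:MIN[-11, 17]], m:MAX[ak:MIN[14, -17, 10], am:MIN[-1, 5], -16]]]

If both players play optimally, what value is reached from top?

n (MIN): min(3, -4, 9) = -4
p (MIN): min(-16, 8, -14) = -16
a (MAX): max(-4, -16) = -4
q (MIN): min(-20, -5) = -20
r (MIN): min(14, -9) = -9
b (MAX): max(-20, -9) = -9
M1 (MIN): min(-4, -9) = -9
t (MIN): min(-16, 13, -12) = -16
c (MAX): max(12, -16) = 12
u (MIN): min(19, -15) = -15
v (MIN): min(1, -11) = -11
d (MAX): max(-15, -11) = -11
w (MIN): min(20, -12) = -12
x (MIN): min(-12, -18) = -18
e (MAX): max(-12, -18) = -12
M2 (MIN): min(12, -11, -12) = -12
z (MIN): min(-2, 1) = -2
f (MAX): max(13, -2) = 13
ab (MIN): min(0, -4) = -4
g (MAX): max(-18, -4) = -4
ac (MIN): min(-4, 1, -7) = -7
ae (MIN): min(-5, 12) = -5
h (MAX): max(-7, 14, -5) = 14
M3 (MIN): min(13, -4, 14) = -4
af (MIN): min(13, -17) = -17
ag (MIN): min(0, -19) = -19
j (MAX): max(-17, -19) = -17
ah (MIN): min(4, 6, 15) = 4
aj (MIN): min(-11, 17) = -11
k (MAX): max(4, -11) = 4
ak (MIN): min(14, -17, 10) = -17
am (MIN): min(-1, 5) = -1
m (MAX): max(-17, -1, -16) = -1
M4 (MIN): min(-17, 4, -1) = -17
top (MAX): max(-9, -12, -4, -17) = -4

-4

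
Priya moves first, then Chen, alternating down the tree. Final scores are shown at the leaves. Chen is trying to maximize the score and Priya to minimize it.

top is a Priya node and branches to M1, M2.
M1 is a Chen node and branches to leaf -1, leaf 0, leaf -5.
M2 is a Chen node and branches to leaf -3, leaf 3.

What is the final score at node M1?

M1 (Chen): max(-1, 0, -5) = 0

0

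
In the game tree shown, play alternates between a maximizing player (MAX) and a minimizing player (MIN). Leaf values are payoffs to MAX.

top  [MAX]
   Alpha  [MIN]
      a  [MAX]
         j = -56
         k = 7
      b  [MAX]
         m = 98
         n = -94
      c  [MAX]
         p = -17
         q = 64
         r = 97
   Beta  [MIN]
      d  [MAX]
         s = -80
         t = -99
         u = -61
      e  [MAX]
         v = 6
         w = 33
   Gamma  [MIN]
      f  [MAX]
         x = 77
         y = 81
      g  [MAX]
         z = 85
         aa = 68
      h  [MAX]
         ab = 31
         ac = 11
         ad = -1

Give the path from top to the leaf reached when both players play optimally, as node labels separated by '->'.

top -> Gamma -> h -> ab

a (MAX): max(-56, 7) = 7
b (MAX): max(98, -94) = 98
c (MAX): max(-17, 64, 97) = 97
Alpha (MIN): min(7, 98, 97) = 7
d (MAX): max(-80, -99, -61) = -61
e (MAX): max(6, 33) = 33
Beta (MIN): min(-61, 33) = -61
f (MAX): max(77, 81) = 81
g (MAX): max(85, 68) = 85
h (MAX): max(31, 11, -1) = 31
Gamma (MIN): min(81, 85, 31) = 31
top (MAX): max(7, -61, 31) = 31
At top, MAX picks Gamma (highest: 31).
At Gamma, MIN picks h (lowest: 31).
At h, MAX picks ab (highest: 31).
Terminal value 31.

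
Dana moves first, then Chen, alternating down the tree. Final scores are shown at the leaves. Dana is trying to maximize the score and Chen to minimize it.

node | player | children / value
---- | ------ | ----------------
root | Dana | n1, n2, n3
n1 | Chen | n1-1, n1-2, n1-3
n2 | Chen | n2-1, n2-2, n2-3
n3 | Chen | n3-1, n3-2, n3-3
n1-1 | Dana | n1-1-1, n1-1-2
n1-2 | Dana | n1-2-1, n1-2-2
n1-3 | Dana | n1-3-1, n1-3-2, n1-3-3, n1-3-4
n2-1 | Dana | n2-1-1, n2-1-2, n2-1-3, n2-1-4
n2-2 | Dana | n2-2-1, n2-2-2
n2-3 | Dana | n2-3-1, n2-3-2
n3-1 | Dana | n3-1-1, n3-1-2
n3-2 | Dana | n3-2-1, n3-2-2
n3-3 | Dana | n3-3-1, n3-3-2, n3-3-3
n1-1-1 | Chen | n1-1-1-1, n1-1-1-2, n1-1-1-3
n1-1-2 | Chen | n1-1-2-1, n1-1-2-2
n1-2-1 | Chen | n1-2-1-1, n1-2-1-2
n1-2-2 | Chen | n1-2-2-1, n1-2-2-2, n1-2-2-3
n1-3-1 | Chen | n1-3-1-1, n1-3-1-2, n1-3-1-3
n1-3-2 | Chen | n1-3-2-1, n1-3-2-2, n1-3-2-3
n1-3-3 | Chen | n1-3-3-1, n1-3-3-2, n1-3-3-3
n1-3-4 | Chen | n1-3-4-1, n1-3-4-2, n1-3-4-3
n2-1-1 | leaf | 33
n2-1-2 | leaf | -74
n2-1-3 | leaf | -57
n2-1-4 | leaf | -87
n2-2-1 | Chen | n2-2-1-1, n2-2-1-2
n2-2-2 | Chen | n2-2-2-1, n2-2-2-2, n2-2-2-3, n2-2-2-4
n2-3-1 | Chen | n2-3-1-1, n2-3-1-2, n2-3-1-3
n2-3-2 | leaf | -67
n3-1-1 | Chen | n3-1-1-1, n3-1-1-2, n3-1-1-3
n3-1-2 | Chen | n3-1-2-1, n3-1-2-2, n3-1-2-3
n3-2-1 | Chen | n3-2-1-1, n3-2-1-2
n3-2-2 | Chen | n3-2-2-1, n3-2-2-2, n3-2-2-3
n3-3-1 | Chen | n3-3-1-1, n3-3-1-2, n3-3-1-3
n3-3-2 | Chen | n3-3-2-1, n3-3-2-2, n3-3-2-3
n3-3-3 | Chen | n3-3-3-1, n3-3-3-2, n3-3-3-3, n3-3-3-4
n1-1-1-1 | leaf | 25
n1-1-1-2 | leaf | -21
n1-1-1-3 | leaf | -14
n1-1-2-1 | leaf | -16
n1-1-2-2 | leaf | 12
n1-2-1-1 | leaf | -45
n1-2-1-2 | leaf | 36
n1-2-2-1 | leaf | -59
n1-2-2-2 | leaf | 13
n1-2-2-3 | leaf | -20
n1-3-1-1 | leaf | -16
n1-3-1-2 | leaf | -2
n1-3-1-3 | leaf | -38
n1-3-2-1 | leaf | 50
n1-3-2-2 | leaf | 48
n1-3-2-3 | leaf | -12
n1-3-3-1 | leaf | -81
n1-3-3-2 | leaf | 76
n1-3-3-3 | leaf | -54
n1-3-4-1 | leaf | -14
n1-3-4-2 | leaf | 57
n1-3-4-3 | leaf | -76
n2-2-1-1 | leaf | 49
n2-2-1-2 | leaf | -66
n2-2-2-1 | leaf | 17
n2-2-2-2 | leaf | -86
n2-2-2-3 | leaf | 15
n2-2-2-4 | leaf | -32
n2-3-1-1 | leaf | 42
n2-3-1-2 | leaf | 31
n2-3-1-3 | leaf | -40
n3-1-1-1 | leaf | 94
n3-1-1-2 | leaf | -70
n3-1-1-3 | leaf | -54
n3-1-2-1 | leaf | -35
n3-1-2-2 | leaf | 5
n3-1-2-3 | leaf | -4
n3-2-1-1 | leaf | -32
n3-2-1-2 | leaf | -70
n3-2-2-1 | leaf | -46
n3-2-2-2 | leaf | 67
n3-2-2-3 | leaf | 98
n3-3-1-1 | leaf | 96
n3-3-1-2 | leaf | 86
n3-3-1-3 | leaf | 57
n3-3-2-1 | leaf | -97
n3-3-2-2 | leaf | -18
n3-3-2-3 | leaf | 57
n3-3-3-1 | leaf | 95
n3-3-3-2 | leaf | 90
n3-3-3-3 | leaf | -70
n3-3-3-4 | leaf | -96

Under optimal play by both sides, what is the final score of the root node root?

-45

n1-1-1 (Chen): min(25, -21, -14) = -21
n1-1-2 (Chen): min(-16, 12) = -16
n1-1 (Dana): max(-21, -16) = -16
n1-2-1 (Chen): min(-45, 36) = -45
n1-2-2 (Chen): min(-59, 13, -20) = -59
n1-2 (Dana): max(-45, -59) = -45
n1-3-1 (Chen): min(-16, -2, -38) = -38
n1-3-2 (Chen): min(50, 48, -12) = -12
n1-3-3 (Chen): min(-81, 76, -54) = -81
n1-3-4 (Chen): min(-14, 57, -76) = -76
n1-3 (Dana): max(-38, -12, -81, -76) = -12
n1 (Chen): min(-16, -45, -12) = -45
n2-1 (Dana): max(33, -74, -57, -87) = 33
n2-2-1 (Chen): min(49, -66) = -66
n2-2-2 (Chen): min(17, -86, 15, -32) = -86
n2-2 (Dana): max(-66, -86) = -66
n2-3-1 (Chen): min(42, 31, -40) = -40
n2-3 (Dana): max(-40, -67) = -40
n2 (Chen): min(33, -66, -40) = -66
n3-1-1 (Chen): min(94, -70, -54) = -70
n3-1-2 (Chen): min(-35, 5, -4) = -35
n3-1 (Dana): max(-70, -35) = -35
n3-2-1 (Chen): min(-32, -70) = -70
n3-2-2 (Chen): min(-46, 67, 98) = -46
n3-2 (Dana): max(-70, -46) = -46
n3-3-1 (Chen): min(96, 86, 57) = 57
n3-3-2 (Chen): min(-97, -18, 57) = -97
n3-3-3 (Chen): min(95, 90, -70, -96) = -96
n3-3 (Dana): max(57, -97, -96) = 57
n3 (Chen): min(-35, -46, 57) = -46
root (Dana): max(-45, -66, -46) = -45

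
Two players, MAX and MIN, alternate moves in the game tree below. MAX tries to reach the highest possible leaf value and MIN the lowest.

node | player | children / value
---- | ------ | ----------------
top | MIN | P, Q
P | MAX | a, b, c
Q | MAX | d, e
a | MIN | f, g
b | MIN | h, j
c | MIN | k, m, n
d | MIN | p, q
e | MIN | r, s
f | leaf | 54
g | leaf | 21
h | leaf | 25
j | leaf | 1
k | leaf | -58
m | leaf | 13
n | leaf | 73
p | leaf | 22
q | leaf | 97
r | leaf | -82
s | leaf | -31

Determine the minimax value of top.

a (MIN): min(54, 21) = 21
b (MIN): min(25, 1) = 1
c (MIN): min(-58, 13, 73) = -58
P (MAX): max(21, 1, -58) = 21
d (MIN): min(22, 97) = 22
e (MIN): min(-82, -31) = -82
Q (MAX): max(22, -82) = 22
top (MIN): min(21, 22) = 21

21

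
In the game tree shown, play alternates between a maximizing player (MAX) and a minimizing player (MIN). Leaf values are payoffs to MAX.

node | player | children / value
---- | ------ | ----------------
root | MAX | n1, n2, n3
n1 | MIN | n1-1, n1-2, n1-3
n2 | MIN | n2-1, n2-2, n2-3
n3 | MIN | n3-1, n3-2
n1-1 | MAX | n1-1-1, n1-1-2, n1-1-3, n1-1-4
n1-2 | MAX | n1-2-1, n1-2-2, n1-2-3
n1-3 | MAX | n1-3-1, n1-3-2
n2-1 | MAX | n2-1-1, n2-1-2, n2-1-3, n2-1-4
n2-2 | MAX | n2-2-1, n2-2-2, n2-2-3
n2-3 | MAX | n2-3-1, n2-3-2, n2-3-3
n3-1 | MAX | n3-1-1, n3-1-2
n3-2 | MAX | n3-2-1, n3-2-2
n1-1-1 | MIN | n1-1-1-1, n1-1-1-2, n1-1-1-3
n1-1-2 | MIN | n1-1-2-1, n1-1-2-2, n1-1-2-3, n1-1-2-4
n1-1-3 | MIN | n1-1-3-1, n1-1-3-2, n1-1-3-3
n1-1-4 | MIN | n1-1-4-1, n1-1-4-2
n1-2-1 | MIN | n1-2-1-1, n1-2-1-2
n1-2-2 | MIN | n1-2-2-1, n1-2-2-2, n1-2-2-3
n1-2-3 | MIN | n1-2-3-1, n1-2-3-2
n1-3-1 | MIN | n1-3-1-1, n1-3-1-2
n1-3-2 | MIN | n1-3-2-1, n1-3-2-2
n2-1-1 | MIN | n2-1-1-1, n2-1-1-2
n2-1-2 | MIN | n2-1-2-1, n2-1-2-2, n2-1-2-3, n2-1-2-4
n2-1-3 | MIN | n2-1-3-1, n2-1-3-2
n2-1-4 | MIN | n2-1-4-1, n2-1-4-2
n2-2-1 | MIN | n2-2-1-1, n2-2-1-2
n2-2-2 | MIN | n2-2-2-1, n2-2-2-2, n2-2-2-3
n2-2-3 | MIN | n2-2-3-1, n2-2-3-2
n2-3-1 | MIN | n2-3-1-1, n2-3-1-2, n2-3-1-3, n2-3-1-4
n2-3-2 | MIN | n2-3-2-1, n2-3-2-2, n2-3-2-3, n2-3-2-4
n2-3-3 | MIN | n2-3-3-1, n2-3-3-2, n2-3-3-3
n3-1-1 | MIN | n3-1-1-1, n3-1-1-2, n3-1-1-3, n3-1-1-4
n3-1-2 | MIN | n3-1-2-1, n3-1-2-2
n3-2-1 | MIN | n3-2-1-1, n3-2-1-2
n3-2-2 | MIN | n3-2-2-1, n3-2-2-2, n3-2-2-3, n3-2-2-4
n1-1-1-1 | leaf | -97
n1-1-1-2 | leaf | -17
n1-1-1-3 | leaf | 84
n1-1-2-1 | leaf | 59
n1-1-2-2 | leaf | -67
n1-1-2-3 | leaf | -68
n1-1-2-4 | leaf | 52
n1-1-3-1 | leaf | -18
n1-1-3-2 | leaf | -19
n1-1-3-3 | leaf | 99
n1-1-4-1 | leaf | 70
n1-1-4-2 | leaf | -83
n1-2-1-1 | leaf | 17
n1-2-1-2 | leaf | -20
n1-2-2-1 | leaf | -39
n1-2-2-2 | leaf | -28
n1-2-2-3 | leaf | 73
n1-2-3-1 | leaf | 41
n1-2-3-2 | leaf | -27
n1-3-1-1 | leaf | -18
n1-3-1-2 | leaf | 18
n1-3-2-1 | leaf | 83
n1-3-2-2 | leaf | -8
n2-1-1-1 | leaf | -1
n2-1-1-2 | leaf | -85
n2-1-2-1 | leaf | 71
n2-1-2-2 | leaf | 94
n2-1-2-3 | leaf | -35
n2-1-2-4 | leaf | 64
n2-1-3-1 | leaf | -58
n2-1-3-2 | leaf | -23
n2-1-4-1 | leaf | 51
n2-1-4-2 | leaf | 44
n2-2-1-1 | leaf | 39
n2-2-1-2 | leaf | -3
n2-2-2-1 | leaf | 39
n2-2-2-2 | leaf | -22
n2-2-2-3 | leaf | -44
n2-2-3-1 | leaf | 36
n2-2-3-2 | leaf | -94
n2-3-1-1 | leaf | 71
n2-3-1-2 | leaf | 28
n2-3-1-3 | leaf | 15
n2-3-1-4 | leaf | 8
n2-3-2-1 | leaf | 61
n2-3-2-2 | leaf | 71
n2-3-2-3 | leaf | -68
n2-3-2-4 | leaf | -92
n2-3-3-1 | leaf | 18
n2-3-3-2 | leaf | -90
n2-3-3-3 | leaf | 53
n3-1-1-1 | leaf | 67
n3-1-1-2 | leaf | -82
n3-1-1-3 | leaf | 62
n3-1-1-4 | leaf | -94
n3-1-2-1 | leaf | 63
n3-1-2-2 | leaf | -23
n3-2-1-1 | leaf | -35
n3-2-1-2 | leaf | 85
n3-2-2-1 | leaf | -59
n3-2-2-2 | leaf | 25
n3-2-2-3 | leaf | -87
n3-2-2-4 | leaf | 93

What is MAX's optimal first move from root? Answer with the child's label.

n1-1-1 (MIN): min(-97, -17, 84) = -97
n1-1-2 (MIN): min(59, -67, -68, 52) = -68
n1-1-3 (MIN): min(-18, -19, 99) = -19
n1-1-4 (MIN): min(70, -83) = -83
n1-1 (MAX): max(-97, -68, -19, -83) = -19
n1-2-1 (MIN): min(17, -20) = -20
n1-2-2 (MIN): min(-39, -28, 73) = -39
n1-2-3 (MIN): min(41, -27) = -27
n1-2 (MAX): max(-20, -39, -27) = -20
n1-3-1 (MIN): min(-18, 18) = -18
n1-3-2 (MIN): min(83, -8) = -8
n1-3 (MAX): max(-18, -8) = -8
n1 (MIN): min(-19, -20, -8) = -20
n2-1-1 (MIN): min(-1, -85) = -85
n2-1-2 (MIN): min(71, 94, -35, 64) = -35
n2-1-3 (MIN): min(-58, -23) = -58
n2-1-4 (MIN): min(51, 44) = 44
n2-1 (MAX): max(-85, -35, -58, 44) = 44
n2-2-1 (MIN): min(39, -3) = -3
n2-2-2 (MIN): min(39, -22, -44) = -44
n2-2-3 (MIN): min(36, -94) = -94
n2-2 (MAX): max(-3, -44, -94) = -3
n2-3-1 (MIN): min(71, 28, 15, 8) = 8
n2-3-2 (MIN): min(61, 71, -68, -92) = -92
n2-3-3 (MIN): min(18, -90, 53) = -90
n2-3 (MAX): max(8, -92, -90) = 8
n2 (MIN): min(44, -3, 8) = -3
n3-1-1 (MIN): min(67, -82, 62, -94) = -94
n3-1-2 (MIN): min(63, -23) = -23
n3-1 (MAX): max(-94, -23) = -23
n3-2-1 (MIN): min(-35, 85) = -35
n3-2-2 (MIN): min(-59, 25, -87, 93) = -87
n3-2 (MAX): max(-35, -87) = -35
n3 (MIN): min(-23, -35) = -35
root (MAX): max(-20, -3, -35) = -3
MAX at root wants the highest of {n1=-20, n2=-3, n3=-35}, so chooses n2.

n2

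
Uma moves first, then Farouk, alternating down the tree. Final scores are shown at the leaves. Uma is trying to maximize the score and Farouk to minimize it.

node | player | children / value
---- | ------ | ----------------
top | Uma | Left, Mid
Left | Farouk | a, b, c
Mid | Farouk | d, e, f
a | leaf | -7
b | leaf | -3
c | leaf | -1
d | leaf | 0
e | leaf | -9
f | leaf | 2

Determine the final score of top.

-7

Left (Farouk): min(-7, -3, -1) = -7
Mid (Farouk): min(0, -9, 2) = -9
top (Uma): max(-7, -9) = -7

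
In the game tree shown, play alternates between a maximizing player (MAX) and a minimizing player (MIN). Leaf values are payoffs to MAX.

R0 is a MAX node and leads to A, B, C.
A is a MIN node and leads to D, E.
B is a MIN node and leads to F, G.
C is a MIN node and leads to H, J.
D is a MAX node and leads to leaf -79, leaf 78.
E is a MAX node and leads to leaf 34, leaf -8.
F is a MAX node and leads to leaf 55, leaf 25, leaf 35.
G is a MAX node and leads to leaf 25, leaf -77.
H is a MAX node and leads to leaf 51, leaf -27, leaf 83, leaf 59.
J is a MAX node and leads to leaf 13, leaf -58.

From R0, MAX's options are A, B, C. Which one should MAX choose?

D (MAX): max(-79, 78) = 78
E (MAX): max(34, -8) = 34
A (MIN): min(78, 34) = 34
F (MAX): max(55, 25, 35) = 55
G (MAX): max(25, -77) = 25
B (MIN): min(55, 25) = 25
H (MAX): max(51, -27, 83, 59) = 83
J (MAX): max(13, -58) = 13
C (MIN): min(83, 13) = 13
R0 (MAX): max(34, 25, 13) = 34
MAX at R0 wants the highest of {A=34, B=25, C=13}, so chooses A.

A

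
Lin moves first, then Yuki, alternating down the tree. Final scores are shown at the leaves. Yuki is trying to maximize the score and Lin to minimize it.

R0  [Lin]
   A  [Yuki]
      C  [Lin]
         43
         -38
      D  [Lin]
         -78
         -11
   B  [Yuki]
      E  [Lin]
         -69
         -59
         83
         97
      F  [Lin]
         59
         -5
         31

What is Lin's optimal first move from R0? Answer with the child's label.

A

C (Lin): min(43, -38) = -38
D (Lin): min(-78, -11) = -78
A (Yuki): max(-38, -78) = -38
E (Lin): min(-69, -59, 83, 97) = -69
F (Lin): min(59, -5, 31) = -5
B (Yuki): max(-69, -5) = -5
R0 (Lin): min(-38, -5) = -38
Lin at R0 wants the lowest of {A=-38, B=-5}, so chooses A.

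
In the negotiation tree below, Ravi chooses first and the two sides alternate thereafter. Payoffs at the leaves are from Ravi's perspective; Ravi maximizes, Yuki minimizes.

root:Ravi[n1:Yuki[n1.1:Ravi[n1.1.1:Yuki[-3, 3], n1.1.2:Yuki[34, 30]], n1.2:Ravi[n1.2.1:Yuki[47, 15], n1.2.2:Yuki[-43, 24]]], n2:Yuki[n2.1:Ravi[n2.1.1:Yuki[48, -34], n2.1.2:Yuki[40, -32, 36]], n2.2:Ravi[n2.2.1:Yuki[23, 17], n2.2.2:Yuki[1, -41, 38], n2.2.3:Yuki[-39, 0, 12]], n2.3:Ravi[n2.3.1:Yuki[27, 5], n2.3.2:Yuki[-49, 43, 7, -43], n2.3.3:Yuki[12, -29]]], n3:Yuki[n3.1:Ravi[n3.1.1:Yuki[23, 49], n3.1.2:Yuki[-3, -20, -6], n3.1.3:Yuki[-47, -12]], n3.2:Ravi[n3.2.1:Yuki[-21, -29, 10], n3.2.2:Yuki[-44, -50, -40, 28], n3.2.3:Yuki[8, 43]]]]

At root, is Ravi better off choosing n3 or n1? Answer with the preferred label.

n3.1.1 (Yuki): min(23, 49) = 23
n3.1.2 (Yuki): min(-3, -20, -6) = -20
n3.1.3 (Yuki): min(-47, -12) = -47
n3.1 (Ravi): max(23, -20, -47) = 23
n3.2.1 (Yuki): min(-21, -29, 10) = -29
n3.2.2 (Yuki): min(-44, -50, -40, 28) = -50
n3.2.3 (Yuki): min(8, 43) = 8
n3.2 (Ravi): max(-29, -50, 8) = 8
n3 (Yuki): min(23, 8) = 8
n1.1.1 (Yuki): min(-3, 3) = -3
n1.1.2 (Yuki): min(34, 30) = 30
n1.1 (Ravi): max(-3, 30) = 30
n1.2.1 (Yuki): min(47, 15) = 15
n1.2.2 (Yuki): min(-43, 24) = -43
n1.2 (Ravi): max(15, -43) = 15
n1 (Yuki): min(30, 15) = 15
Ravi prefers the higher value; n3=8, n1=15. n1 is better since 15 > 8.

n1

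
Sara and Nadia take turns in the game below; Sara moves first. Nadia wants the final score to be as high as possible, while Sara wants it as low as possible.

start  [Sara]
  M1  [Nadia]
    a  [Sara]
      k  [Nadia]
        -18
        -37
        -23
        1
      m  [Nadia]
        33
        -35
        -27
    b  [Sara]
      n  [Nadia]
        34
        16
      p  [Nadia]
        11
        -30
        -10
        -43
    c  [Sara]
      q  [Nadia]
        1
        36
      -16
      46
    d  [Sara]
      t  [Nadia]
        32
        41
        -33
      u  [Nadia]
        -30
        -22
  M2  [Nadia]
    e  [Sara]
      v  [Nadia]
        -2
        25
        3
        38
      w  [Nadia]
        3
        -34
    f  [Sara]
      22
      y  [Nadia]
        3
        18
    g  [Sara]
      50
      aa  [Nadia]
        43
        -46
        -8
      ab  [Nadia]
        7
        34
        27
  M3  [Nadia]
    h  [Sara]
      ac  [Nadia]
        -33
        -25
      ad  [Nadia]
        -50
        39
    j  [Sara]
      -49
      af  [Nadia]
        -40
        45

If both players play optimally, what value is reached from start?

k (Nadia): max(-18, -37, -23, 1) = 1
m (Nadia): max(33, -35, -27) = 33
a (Sara): min(1, 33) = 1
n (Nadia): max(34, 16) = 34
p (Nadia): max(11, -30, -10, -43) = 11
b (Sara): min(34, 11) = 11
q (Nadia): max(1, 36) = 36
c (Sara): min(36, -16, 46) = -16
t (Nadia): max(32, 41, -33) = 41
u (Nadia): max(-30, -22) = -22
d (Sara): min(41, -22) = -22
M1 (Nadia): max(1, 11, -16, -22) = 11
v (Nadia): max(-2, 25, 3, 38) = 38
w (Nadia): max(3, -34) = 3
e (Sara): min(38, 3) = 3
y (Nadia): max(3, 18) = 18
f (Sara): min(22, 18) = 18
aa (Nadia): max(43, -46, -8) = 43
ab (Nadia): max(7, 34, 27) = 34
g (Sara): min(50, 43, 34) = 34
M2 (Nadia): max(3, 18, 34) = 34
ac (Nadia): max(-33, -25) = -25
ad (Nadia): max(-50, 39) = 39
h (Sara): min(-25, 39) = -25
af (Nadia): max(-40, 45) = 45
j (Sara): min(-49, 45) = -49
M3 (Nadia): max(-25, -49) = -25
start (Sara): min(11, 34, -25) = -25

-25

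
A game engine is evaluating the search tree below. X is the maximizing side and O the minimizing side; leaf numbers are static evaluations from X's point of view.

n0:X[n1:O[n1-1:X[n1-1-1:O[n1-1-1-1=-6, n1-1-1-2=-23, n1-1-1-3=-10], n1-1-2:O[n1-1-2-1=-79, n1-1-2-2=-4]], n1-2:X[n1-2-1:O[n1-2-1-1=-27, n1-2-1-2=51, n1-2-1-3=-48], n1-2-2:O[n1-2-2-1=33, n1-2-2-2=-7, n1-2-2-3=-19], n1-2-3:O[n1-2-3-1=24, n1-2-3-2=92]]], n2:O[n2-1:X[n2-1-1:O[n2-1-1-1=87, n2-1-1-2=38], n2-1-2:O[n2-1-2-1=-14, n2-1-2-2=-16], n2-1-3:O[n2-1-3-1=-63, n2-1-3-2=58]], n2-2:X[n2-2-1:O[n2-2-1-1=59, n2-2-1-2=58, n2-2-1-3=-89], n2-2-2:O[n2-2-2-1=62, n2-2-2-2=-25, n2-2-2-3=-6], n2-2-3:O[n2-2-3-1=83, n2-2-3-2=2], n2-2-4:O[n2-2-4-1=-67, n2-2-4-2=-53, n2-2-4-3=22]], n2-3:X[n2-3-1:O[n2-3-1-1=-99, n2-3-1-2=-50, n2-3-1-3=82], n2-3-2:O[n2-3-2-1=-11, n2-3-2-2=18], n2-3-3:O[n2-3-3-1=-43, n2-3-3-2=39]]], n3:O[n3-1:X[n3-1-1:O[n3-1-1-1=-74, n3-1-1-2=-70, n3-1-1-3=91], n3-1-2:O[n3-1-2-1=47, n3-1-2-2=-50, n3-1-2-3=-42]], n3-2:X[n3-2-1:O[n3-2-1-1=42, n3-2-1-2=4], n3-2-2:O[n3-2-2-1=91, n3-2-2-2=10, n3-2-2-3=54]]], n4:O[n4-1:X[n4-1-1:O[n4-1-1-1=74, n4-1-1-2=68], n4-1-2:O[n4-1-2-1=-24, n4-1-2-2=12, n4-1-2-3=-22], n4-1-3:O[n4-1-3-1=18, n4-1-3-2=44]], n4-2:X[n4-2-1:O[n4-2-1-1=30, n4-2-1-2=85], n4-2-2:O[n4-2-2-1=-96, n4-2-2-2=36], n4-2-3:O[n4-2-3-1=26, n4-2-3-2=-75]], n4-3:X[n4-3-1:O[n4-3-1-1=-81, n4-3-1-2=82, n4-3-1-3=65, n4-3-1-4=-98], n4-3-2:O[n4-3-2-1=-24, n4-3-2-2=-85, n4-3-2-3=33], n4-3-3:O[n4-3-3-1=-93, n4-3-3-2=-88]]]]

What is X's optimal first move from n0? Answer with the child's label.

n2

n1-1-1 (O): min(-6, -23, -10) = -23
n1-1-2 (O): min(-79, -4) = -79
n1-1 (X): max(-23, -79) = -23
n1-2-1 (O): min(-27, 51, -48) = -48
n1-2-2 (O): min(33, -7, -19) = -19
n1-2-3 (O): min(24, 92) = 24
n1-2 (X): max(-48, -19, 24) = 24
n1 (O): min(-23, 24) = -23
n2-1-1 (O): min(87, 38) = 38
n2-1-2 (O): min(-14, -16) = -16
n2-1-3 (O): min(-63, 58) = -63
n2-1 (X): max(38, -16, -63) = 38
n2-2-1 (O): min(59, 58, -89) = -89
n2-2-2 (O): min(62, -25, -6) = -25
n2-2-3 (O): min(83, 2) = 2
n2-2-4 (O): min(-67, -53, 22) = -67
n2-2 (X): max(-89, -25, 2, -67) = 2
n2-3-1 (O): min(-99, -50, 82) = -99
n2-3-2 (O): min(-11, 18) = -11
n2-3-3 (O): min(-43, 39) = -43
n2-3 (X): max(-99, -11, -43) = -11
n2 (O): min(38, 2, -11) = -11
n3-1-1 (O): min(-74, -70, 91) = -74
n3-1-2 (O): min(47, -50, -42) = -50
n3-1 (X): max(-74, -50) = -50
n3-2-1 (O): min(42, 4) = 4
n3-2-2 (O): min(91, 10, 54) = 10
n3-2 (X): max(4, 10) = 10
n3 (O): min(-50, 10) = -50
n4-1-1 (O): min(74, 68) = 68
n4-1-2 (O): min(-24, 12, -22) = -24
n4-1-3 (O): min(18, 44) = 18
n4-1 (X): max(68, -24, 18) = 68
n4-2-1 (O): min(30, 85) = 30
n4-2-2 (O): min(-96, 36) = -96
n4-2-3 (O): min(26, -75) = -75
n4-2 (X): max(30, -96, -75) = 30
n4-3-1 (O): min(-81, 82, 65, -98) = -98
n4-3-2 (O): min(-24, -85, 33) = -85
n4-3-3 (O): min(-93, -88) = -93
n4-3 (X): max(-98, -85, -93) = -85
n4 (O): min(68, 30, -85) = -85
n0 (X): max(-23, -11, -50, -85) = -11
X at n0 wants the highest of {n1=-23, n2=-11, n3=-50, n4=-85}, so chooses n2.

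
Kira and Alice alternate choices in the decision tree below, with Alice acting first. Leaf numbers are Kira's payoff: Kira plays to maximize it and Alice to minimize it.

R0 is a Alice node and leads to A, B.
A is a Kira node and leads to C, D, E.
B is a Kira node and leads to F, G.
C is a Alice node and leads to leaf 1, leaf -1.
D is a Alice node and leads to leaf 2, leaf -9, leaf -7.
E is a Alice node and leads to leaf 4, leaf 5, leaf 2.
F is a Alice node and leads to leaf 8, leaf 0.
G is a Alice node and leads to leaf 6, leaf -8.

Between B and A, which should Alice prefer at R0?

F (Alice): min(8, 0) = 0
G (Alice): min(6, -8) = -8
B (Kira): max(0, -8) = 0
C (Alice): min(1, -1) = -1
D (Alice): min(2, -9, -7) = -9
E (Alice): min(4, 5, 2) = 2
A (Kira): max(-1, -9, 2) = 2
Alice prefers the lower value; B=0, A=2. B is better since 0 < 2.

B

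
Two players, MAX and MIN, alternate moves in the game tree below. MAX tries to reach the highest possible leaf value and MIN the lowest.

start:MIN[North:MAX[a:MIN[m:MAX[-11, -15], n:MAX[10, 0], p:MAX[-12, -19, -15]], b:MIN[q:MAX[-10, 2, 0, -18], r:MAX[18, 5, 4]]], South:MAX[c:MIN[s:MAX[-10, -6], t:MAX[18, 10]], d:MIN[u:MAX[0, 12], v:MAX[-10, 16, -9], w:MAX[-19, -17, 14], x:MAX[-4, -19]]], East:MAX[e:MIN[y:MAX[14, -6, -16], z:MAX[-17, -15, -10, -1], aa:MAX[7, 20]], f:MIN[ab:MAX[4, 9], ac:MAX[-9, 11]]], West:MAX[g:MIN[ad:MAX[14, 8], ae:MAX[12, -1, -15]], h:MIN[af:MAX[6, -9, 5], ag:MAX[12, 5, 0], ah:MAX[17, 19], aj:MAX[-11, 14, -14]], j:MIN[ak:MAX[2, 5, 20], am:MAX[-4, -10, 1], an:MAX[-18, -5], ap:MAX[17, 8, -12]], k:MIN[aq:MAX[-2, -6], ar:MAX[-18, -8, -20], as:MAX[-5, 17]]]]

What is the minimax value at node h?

6

af (MAX): max(6, -9, 5) = 6
ag (MAX): max(12, 5, 0) = 12
ah (MAX): max(17, 19) = 19
aj (MAX): max(-11, 14, -14) = 14
h (MIN): min(6, 12, 19, 14) = 6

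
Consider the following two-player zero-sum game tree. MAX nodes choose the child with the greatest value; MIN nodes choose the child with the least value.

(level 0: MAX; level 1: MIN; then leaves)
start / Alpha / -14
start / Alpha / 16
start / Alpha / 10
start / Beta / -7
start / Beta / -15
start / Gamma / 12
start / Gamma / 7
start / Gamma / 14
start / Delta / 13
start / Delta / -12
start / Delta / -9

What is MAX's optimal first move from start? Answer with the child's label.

Alpha (MIN): min(-14, 16, 10) = -14
Beta (MIN): min(-7, -15) = -15
Gamma (MIN): min(12, 7, 14) = 7
Delta (MIN): min(13, -12, -9) = -12
start (MAX): max(-14, -15, 7, -12) = 7
MAX at start wants the highest of {Alpha=-14, Beta=-15, Gamma=7, Delta=-12}, so chooses Gamma.

Gamma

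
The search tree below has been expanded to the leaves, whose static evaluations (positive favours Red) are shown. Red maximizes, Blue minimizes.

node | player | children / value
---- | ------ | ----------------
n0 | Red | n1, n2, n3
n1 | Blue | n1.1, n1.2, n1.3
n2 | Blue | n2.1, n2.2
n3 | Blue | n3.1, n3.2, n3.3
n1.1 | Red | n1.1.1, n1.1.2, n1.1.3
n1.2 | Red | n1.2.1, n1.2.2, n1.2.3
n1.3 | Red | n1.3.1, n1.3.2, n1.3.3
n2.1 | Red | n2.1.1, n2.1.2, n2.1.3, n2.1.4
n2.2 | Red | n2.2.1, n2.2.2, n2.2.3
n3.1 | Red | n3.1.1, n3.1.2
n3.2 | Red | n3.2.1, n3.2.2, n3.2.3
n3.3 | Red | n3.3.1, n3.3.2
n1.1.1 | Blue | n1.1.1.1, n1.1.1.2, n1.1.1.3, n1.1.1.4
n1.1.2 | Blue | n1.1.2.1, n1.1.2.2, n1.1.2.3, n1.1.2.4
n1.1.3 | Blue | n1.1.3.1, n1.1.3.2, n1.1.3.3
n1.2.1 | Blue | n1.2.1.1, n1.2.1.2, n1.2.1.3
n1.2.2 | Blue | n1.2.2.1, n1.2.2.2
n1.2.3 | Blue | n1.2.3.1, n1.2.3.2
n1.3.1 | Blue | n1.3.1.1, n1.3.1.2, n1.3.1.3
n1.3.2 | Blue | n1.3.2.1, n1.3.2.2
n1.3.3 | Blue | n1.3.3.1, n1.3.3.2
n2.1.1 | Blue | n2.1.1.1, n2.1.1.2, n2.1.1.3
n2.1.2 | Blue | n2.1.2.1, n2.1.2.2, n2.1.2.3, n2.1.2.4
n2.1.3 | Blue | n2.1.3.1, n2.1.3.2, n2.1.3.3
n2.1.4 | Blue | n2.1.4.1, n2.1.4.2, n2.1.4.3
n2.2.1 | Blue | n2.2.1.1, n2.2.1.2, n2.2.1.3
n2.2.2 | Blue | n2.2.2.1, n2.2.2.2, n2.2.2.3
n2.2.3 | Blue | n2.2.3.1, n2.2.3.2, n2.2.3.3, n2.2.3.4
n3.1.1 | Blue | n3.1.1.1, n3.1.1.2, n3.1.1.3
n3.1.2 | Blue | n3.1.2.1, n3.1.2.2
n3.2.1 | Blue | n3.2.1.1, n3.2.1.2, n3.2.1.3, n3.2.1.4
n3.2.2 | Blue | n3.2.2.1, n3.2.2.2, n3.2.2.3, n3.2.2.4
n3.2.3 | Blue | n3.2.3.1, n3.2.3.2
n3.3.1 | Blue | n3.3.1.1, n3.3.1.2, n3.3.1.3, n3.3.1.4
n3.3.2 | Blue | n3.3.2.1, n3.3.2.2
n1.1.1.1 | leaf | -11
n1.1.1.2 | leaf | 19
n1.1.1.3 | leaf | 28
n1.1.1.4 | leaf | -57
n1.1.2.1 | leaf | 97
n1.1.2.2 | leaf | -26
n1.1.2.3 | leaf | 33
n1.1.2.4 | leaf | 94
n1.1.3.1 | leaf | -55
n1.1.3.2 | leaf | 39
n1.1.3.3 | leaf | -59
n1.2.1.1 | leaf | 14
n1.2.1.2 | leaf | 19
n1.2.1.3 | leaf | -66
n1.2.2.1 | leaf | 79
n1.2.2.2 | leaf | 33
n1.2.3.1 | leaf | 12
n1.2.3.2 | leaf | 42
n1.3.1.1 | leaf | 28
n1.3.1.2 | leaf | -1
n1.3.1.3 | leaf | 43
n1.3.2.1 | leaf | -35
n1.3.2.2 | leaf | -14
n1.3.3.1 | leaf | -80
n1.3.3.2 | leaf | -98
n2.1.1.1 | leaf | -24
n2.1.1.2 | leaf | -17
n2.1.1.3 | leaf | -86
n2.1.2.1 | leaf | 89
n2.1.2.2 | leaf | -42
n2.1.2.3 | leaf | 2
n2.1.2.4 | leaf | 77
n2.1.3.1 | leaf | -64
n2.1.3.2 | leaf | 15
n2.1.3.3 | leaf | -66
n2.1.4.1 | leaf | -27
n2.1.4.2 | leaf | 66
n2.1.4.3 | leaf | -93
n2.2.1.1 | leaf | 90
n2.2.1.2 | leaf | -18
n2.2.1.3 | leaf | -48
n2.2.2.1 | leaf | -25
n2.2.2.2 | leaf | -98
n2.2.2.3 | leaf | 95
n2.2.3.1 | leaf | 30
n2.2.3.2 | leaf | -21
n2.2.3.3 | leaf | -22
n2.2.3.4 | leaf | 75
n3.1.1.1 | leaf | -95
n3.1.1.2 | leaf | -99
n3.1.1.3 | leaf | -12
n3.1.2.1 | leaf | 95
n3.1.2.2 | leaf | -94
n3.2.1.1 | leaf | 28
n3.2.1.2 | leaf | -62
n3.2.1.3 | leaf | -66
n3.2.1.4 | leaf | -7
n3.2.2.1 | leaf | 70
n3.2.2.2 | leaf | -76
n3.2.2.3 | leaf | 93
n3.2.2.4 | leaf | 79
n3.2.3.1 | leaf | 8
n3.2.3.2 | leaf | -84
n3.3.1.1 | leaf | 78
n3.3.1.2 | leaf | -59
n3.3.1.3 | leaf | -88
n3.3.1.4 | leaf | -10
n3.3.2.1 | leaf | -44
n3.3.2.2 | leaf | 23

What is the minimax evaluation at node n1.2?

33

n1.2.1 (Blue): min(14, 19, -66) = -66
n1.2.2 (Blue): min(79, 33) = 33
n1.2.3 (Blue): min(12, 42) = 12
n1.2 (Red): max(-66, 33, 12) = 33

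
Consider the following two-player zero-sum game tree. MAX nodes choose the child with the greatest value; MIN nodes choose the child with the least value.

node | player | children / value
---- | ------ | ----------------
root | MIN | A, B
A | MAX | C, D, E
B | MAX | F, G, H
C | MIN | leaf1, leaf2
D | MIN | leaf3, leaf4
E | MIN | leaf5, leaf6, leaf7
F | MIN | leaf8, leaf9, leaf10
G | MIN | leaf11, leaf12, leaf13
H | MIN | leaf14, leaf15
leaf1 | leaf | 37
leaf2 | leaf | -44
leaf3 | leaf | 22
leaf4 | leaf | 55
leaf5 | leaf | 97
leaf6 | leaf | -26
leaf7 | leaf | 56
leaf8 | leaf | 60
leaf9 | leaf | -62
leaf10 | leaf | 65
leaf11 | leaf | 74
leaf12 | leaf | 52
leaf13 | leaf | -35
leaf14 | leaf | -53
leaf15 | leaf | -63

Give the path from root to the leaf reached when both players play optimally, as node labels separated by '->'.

root -> B -> G -> leaf13

C (MIN): min(37, -44) = -44
D (MIN): min(22, 55) = 22
E (MIN): min(97, -26, 56) = -26
A (MAX): max(-44, 22, -26) = 22
F (MIN): min(60, -62, 65) = -62
G (MIN): min(74, 52, -35) = -35
H (MIN): min(-53, -63) = -63
B (MAX): max(-62, -35, -63) = -35
root (MIN): min(22, -35) = -35
At root, MIN picks B (lowest: -35).
At B, MAX picks G (highest: -35).
At G, MIN picks leaf13 (lowest: -35).
Terminal value -35.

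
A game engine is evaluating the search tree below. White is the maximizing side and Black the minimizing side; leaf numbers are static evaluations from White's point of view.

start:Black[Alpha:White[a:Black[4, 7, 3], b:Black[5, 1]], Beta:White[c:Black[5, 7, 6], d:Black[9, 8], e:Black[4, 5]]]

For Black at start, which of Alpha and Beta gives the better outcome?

a (Black): min(4, 7, 3) = 3
b (Black): min(5, 1) = 1
Alpha (White): max(3, 1) = 3
c (Black): min(5, 7, 6) = 5
d (Black): min(9, 8) = 8
e (Black): min(4, 5) = 4
Beta (White): max(5, 8, 4) = 8
Black prefers the lower value; Alpha=3, Beta=8. Alpha is better since 3 < 8.

Alpha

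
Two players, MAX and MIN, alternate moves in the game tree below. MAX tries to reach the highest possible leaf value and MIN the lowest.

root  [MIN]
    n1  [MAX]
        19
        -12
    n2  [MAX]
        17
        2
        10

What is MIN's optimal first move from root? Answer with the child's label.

n2

n1 (MAX): max(19, -12) = 19
n2 (MAX): max(17, 2, 10) = 17
root (MIN): min(19, 17) = 17
MIN at root wants the lowest of {n1=19, n2=17}, so chooses n2.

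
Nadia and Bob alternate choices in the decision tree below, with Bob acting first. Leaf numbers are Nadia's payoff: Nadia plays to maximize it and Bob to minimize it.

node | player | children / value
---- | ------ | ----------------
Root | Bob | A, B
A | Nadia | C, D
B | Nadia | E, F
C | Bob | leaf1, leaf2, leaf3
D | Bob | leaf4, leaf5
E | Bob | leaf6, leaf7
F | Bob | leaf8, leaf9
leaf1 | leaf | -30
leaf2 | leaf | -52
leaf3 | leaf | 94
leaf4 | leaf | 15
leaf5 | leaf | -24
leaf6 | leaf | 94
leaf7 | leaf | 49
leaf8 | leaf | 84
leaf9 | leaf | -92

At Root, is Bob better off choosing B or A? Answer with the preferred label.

A

E (Bob): min(94, 49) = 49
F (Bob): min(84, -92) = -92
B (Nadia): max(49, -92) = 49
C (Bob): min(-30, -52, 94) = -52
D (Bob): min(15, -24) = -24
A (Nadia): max(-52, -24) = -24
Bob prefers the lower value; B=49, A=-24. A is better since -24 < 49.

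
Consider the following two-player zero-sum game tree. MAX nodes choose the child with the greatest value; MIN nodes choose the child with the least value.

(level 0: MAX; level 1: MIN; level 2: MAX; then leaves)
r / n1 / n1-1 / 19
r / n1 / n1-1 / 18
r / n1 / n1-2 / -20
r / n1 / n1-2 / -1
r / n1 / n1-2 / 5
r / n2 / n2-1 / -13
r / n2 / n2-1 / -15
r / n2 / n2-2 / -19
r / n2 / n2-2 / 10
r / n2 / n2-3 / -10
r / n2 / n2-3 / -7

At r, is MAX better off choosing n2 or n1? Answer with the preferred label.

n1

n2-1 (MAX): max(-13, -15) = -13
n2-2 (MAX): max(-19, 10) = 10
n2-3 (MAX): max(-10, -7) = -7
n2 (MIN): min(-13, 10, -7) = -13
n1-1 (MAX): max(19, 18) = 19
n1-2 (MAX): max(-20, -1, 5) = 5
n1 (MIN): min(19, 5) = 5
MAX prefers the higher value; n2=-13, n1=5. n1 is better since 5 > -13.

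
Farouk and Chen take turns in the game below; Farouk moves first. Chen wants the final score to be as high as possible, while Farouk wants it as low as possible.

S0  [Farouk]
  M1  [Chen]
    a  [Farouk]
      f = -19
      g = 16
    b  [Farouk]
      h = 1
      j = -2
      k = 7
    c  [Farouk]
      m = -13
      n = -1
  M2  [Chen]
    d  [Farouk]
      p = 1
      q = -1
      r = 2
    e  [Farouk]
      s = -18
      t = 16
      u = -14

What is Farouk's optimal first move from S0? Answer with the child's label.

M1

a (Farouk): min(-19, 16) = -19
b (Farouk): min(1, -2, 7) = -2
c (Farouk): min(-13, -1) = -13
M1 (Chen): max(-19, -2, -13) = -2
d (Farouk): min(1, -1, 2) = -1
e (Farouk): min(-18, 16, -14) = -18
M2 (Chen): max(-1, -18) = -1
S0 (Farouk): min(-2, -1) = -2
Farouk at S0 wants the lowest of {M1=-2, M2=-1}, so chooses M1.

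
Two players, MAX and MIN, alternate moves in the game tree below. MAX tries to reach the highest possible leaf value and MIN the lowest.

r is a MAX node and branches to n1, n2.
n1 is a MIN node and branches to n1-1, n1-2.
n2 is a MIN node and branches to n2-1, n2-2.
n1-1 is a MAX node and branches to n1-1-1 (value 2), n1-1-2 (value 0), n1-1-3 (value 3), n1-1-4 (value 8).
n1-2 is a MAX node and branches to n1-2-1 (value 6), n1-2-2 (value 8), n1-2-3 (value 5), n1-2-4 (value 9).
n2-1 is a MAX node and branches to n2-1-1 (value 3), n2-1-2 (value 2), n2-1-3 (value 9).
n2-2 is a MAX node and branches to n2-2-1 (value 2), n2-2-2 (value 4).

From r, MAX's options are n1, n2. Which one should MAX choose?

n1-1 (MAX): max(2, 0, 3, 8) = 8
n1-2 (MAX): max(6, 8, 5, 9) = 9
n1 (MIN): min(8, 9) = 8
n2-1 (MAX): max(3, 2, 9) = 9
n2-2 (MAX): max(2, 4) = 4
n2 (MIN): min(9, 4) = 4
r (MAX): max(8, 4) = 8
MAX at r wants the highest of {n1=8, n2=4}, so chooses n1.

n1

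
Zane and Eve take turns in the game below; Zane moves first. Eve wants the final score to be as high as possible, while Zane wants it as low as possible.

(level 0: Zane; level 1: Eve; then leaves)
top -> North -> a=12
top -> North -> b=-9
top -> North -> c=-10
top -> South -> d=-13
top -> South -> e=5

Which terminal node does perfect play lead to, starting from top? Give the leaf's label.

North (Eve): max(12, -9, -10) = 12
South (Eve): max(-13, 5) = 5
top (Zane): min(12, 5) = 5
At top, Zane picks South (lowest: 5).
At South, Eve picks e (highest: 5).
Terminal value 5.

e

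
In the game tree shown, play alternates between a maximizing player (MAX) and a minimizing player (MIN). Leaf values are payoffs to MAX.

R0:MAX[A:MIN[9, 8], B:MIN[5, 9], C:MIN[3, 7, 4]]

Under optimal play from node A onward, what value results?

A (MIN): min(9, 8) = 8

8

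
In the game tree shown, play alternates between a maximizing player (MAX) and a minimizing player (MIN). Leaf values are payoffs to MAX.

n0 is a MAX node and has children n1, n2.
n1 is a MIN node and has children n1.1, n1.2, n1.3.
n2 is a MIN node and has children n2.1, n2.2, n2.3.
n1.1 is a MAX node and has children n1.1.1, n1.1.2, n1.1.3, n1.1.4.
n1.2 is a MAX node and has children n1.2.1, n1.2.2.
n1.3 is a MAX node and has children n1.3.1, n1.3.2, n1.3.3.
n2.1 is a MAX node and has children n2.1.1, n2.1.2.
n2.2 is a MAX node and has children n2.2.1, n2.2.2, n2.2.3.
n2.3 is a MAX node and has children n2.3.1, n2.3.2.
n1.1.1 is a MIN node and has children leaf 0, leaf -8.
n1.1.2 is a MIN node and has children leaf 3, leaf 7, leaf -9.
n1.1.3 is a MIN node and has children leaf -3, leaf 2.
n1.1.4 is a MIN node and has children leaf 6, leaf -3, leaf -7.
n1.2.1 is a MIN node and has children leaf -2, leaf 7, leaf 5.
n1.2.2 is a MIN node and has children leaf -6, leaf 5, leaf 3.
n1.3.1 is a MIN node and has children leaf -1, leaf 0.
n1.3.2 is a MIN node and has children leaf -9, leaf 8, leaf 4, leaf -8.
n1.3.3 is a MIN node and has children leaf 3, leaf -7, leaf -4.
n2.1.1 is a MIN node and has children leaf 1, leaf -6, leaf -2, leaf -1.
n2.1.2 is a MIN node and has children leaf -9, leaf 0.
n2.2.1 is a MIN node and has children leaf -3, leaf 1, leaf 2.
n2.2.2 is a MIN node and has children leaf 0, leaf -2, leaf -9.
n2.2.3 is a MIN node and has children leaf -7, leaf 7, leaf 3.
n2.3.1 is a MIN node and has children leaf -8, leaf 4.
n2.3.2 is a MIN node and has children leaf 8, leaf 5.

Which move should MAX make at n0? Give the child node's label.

n1

n1.1.1 (MIN): min(0, -8) = -8
n1.1.2 (MIN): min(3, 7, -9) = -9
n1.1.3 (MIN): min(-3, 2) = -3
n1.1.4 (MIN): min(6, -3, -7) = -7
n1.1 (MAX): max(-8, -9, -3, -7) = -3
n1.2.1 (MIN): min(-2, 7, 5) = -2
n1.2.2 (MIN): min(-6, 5, 3) = -6
n1.2 (MAX): max(-2, -6) = -2
n1.3.1 (MIN): min(-1, 0) = -1
n1.3.2 (MIN): min(-9, 8, 4, -8) = -9
n1.3.3 (MIN): min(3, -7, -4) = -7
n1.3 (MAX): max(-1, -9, -7) = -1
n1 (MIN): min(-3, -2, -1) = -3
n2.1.1 (MIN): min(1, -6, -2, -1) = -6
n2.1.2 (MIN): min(-9, 0) = -9
n2.1 (MAX): max(-6, -9) = -6
n2.2.1 (MIN): min(-3, 1, 2) = -3
n2.2.2 (MIN): min(0, -2, -9) = -9
n2.2.3 (MIN): min(-7, 7, 3) = -7
n2.2 (MAX): max(-3, -9, -7) = -3
n2.3.1 (MIN): min(-8, 4) = -8
n2.3.2 (MIN): min(8, 5) = 5
n2.3 (MAX): max(-8, 5) = 5
n2 (MIN): min(-6, -3, 5) = -6
n0 (MAX): max(-3, -6) = -3
MAX at n0 wants the highest of {n1=-3, n2=-6}, so chooses n1.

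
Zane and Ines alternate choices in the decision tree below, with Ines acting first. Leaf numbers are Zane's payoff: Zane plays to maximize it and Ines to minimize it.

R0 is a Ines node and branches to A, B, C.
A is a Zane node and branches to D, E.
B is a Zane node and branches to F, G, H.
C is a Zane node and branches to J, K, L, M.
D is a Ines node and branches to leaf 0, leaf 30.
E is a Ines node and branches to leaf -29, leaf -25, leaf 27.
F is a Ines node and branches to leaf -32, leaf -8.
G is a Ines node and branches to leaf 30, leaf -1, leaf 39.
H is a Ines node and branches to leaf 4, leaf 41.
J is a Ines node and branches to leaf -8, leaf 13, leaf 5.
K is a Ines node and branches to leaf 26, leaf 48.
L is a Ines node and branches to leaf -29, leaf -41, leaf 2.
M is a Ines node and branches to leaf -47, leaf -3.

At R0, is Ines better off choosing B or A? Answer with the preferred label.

A

F (Ines): min(-32, -8) = -32
G (Ines): min(30, -1, 39) = -1
H (Ines): min(4, 41) = 4
B (Zane): max(-32, -1, 4) = 4
D (Ines): min(0, 30) = 0
E (Ines): min(-29, -25, 27) = -29
A (Zane): max(0, -29) = 0
Ines prefers the lower value; B=4, A=0. A is better since 0 < 4.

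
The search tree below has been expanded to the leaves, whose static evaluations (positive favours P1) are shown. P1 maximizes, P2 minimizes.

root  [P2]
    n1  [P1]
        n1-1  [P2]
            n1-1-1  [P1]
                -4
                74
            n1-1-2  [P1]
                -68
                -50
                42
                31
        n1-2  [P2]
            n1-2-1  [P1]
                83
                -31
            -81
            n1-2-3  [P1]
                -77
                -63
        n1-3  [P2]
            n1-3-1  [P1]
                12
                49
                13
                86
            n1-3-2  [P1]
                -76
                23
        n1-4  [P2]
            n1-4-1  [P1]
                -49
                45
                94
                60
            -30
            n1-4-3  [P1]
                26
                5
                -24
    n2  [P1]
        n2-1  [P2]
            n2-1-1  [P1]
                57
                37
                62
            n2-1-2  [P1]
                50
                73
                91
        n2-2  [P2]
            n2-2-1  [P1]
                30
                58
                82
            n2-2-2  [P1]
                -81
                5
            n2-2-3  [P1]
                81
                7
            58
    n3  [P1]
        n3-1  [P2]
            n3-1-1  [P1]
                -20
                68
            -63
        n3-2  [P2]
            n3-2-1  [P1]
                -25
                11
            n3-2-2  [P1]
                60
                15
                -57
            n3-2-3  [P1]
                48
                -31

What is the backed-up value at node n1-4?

n1-4-1 (P1): max(-49, 45, 94, 60) = 94
n1-4-3 (P1): max(26, 5, -24) = 26
n1-4 (P2): min(94, -30, 26) = -30

-30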